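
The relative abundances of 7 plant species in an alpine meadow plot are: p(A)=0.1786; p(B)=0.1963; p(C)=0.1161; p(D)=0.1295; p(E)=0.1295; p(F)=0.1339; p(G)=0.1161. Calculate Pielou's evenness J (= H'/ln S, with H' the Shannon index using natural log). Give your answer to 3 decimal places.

H' = −Σ pᵢ ln pᵢ = −((-0.30766) + (-0.31960) + (-0.25000) + (-0.26471) + (-0.26471) + (-0.26923) + (-0.25000)) = 1.92590 (working shown to 5 dp, full precision carried).
With S = 7 species, ln S = 1.94591, so J = 1.92590/1.94591 = 0.98971, i.e. 0.990 to 3 decimal places.

0.990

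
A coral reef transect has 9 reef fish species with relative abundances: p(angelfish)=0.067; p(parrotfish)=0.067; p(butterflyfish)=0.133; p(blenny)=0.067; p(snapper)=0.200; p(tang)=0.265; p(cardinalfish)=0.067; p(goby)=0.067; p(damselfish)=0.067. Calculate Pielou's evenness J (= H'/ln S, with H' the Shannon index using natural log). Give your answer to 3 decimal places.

H' = −Σ pᵢ ln pᵢ = −((-0.18111) + (-0.18111) + (-0.26832) + (-0.18111) + (-0.32189) + (-0.35193) + (-0.18111) + (-0.18111) + (-0.18111)) = 2.02876 (working shown to 5 dp, full precision carried).
With S = 9 species, ln S = 2.19722, so J = 2.02876/2.19722 = 0.92333, i.e. 0.923 to 3 decimal places.

0.923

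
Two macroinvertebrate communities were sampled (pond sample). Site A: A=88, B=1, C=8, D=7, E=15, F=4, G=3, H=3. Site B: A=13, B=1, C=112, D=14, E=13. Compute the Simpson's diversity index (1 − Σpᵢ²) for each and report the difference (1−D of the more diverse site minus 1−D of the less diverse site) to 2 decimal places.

Site A: N=129, proportions 0.6822, 0.0078, 0.062, 0.0543, 0.1163, 0.031, 0.0233, 0.0233, giving 1−D = 0.5122 (working shown to 4 dp, full precision carried).
Site B: N=153, proportions 0.085, 0.0065, 0.732, 0.0915, 0.085, giving 1−D = 0.4413.
Difference = |0.5122 − 0.4413| = 0.0709, i.e. 0.07 to 2 decimal places.

0.07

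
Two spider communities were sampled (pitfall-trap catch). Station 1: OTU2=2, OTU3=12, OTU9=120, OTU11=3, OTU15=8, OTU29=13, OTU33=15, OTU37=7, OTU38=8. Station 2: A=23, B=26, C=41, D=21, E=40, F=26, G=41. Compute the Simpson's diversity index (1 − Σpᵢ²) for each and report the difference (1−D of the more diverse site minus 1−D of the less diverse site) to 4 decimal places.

Station 1: N=188, proportions 0.010638, 0.06383, 0.638298, 0.015957, 0.042553, 0.069149, 0.079787, 0.037234, 0.042553, giving 1−D = 0.571978 (working shown to 6 dp, full precision carried).
Station 2: N=218, proportions 0.105505, 0.119266, 0.188073, 0.09633, 0.183486, 0.119266, 0.188073, giving 1−D = 0.846730.
Difference = |0.571978 − 0.846730| = 0.274752, i.e. 0.2748 to 4 decimal places.

0.2748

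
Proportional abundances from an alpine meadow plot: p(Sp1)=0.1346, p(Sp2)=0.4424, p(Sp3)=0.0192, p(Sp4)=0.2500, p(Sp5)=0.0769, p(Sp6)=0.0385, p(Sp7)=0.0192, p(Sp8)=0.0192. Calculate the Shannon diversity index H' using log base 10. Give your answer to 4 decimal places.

Each pᵢ log₁₀ pᵢ term (working shown to 6 dp, full precision carried): 0.1346×(-0.870955)=-0.117231, 0.4424×(-0.354185)=-0.156691, 0.0192×(-1.716699)=-0.032961, 0.25×(-0.602060)=-0.150515, 0.0769×(-1.114074)=-0.085672, 0.0385×(-1.414539)=-0.054460, 0.0192×(-1.716699)=-0.032961, 0.0192×(-1.716699)=-0.032961.
Sum = -0.663451, so H' = 0.6635.

0.6635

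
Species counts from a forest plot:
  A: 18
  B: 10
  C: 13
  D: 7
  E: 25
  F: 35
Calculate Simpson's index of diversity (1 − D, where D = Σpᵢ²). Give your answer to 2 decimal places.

0.79

Total N = 18+10+13+7+25+35 = 108, so the proportions are 0.1667, 0.0926, 0.1204, 0.0648, 0.2315, 0.3241 (working shown to 4 dp, full precision carried).
D = 0.1667² + 0.0926² + 0.1204² + 0.0648² + 0.2315² + 0.3241² = 0.0278 + 0.0086 + 0.0145 + 0.0042 + 0.0536 + 0.1050 = 0.2136.
So 1 − D = 0.7864, i.e. 0.79 to 2 decimal places.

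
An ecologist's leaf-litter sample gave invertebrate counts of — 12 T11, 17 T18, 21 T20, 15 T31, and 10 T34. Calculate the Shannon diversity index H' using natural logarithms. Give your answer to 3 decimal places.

1.577

Total N = 12+17+21+15+10 = 75, so the proportions are 0.16, 0.22667, 0.28, 0.2, 0.13333 (working shown to 5 dp, full precision carried).
Each pᵢ ln pᵢ term: 0.16×(-1.83258)=-0.29321, 0.22667×(-1.48427)=-0.33644, 0.28×(-1.27297)=-0.35643, 0.2×(-1.60944)=-0.32189, 0.13333×(-2.01490)=-0.26865.
Sum = -1.57662, so H' = 1.577.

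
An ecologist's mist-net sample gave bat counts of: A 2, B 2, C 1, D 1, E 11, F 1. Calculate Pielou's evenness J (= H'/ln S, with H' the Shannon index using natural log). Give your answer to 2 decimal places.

Total N = 2+2+1+1+11+1 = 18, so the proportions are 0.1111, 0.1111, 0.0556, 0.0556, 0.6111, 0.0556 (working shown to 4 dp, full precision carried).
H' = −Σ pᵢ ln pᵢ = −((-0.2441) + (-0.2441) + (-0.1606) + (-0.1606) + (-0.3010) + (-0.1606)) = 1.2710.
With S = 6 species, ln S = 1.7918, so J = 1.2710/1.7918 = 0.7093, i.e. 0.71 to 2 decimal places.

0.71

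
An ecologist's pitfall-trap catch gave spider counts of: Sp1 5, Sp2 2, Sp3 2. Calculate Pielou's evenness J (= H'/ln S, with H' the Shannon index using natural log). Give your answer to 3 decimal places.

Total N = 5+2+2 = 9, so the proportions are 0.55556, 0.22222, 0.22222 (working shown to 5 dp, full precision carried).
H' = −Σ pᵢ ln pᵢ = −((-0.32655) + (-0.33424) + (-0.33424)) = 0.99503.
With S = 3 species, ln S = 1.09861, so J = 0.99503/1.09861 = 0.90571, i.e. 0.906 to 3 decimal places.

0.906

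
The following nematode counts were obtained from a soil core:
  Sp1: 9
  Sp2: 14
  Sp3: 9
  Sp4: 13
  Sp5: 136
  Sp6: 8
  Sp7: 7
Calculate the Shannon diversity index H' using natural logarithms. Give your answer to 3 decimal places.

1.155

Total N = 9+14+9+13+136+8+7 = 196, so the proportions are 0.04592, 0.07143, 0.04592, 0.06633, 0.69388, 0.04082, 0.03571 (working shown to 5 dp, full precision carried).
Each pᵢ ln pᵢ term: 0.04592×(-3.08089)=-0.14147, 0.07143×(-2.63906)=-0.18850, 0.04592×(-3.08089)=-0.14147, 0.06633×(-2.71317)=-0.17995, 0.69388×(-0.36546)=-0.25358, 0.04082×(-3.19867)=-0.13056, 0.03571×(-3.33220)=-0.11901.
Sum = -1.15455, so H' = 1.155.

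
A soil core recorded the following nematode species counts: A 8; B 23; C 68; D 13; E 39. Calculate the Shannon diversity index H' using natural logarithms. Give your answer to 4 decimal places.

Total N = 8+23+68+13+39 = 151, so the proportions are 0.05298, 0.152318, 0.450331, 0.086093, 0.258278 (working shown to 6 dp, full precision carried).
Each pᵢ ln pᵢ term: 0.05298×(-2.937838)=-0.155647, 0.152318×(-1.881786)=-0.286630, 0.450331×(-0.797772)=-0.359262, 0.086093×(-2.452330)=-0.211128, 0.258278×(-1.353718)=-0.349636.
Sum = -1.362302, so H' = 1.3623.

1.3623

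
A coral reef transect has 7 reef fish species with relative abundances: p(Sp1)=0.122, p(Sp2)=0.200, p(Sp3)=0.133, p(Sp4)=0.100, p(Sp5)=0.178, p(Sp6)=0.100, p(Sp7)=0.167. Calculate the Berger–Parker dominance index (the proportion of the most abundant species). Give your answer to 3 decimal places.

The largest proportion is 0.2, i.e. d = 0.200 to 3 decimal places.

0.200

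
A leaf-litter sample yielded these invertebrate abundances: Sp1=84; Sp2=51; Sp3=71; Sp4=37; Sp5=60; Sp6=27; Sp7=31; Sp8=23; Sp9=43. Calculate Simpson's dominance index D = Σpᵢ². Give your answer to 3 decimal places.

Total N = 84+51+71+37+60+27+31+23+43 = 427, so the proportions are 0.19672, 0.11944, 0.16628, 0.08665, 0.14052, 0.06323, 0.0726, 0.05386, 0.1007 (working shown to 5 dp, full precision carried).
D = 0.19672² + 0.11944² + 0.16628² + 0.08665² + 0.14052² + 0.06323² + 0.0726² + 0.05386² + 0.1007² = 0.03870 + 0.01427 + 0.02765 + 0.00751 + 0.01974 + 0.00400 + 0.00527 + 0.00290 + 0.01014 = 0.13018.
To 3 decimal places, D = 0.130.

0.130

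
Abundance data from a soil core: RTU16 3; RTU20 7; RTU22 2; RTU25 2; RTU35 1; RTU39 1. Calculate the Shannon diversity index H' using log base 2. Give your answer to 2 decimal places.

2.22

Total N = 3+7+2+2+1+1 = 16, so the proportions are 0.1875, 0.4375, 0.125, 0.125, 0.0625, 0.0625 (working shown to 4 dp, full precision carried).
Each pᵢ log₂ pᵢ term: 0.1875×(-2.4150)=-0.4528, 0.4375×(-1.1926)=-0.5218, 0.125×(-3.0000)=-0.3750, 0.125×(-3.0000)=-0.3750, 0.0625×(-4.0000)=-0.2500, 0.0625×(-4.0000)=-0.2500.
Sum = -2.2246, so H' = 2.22.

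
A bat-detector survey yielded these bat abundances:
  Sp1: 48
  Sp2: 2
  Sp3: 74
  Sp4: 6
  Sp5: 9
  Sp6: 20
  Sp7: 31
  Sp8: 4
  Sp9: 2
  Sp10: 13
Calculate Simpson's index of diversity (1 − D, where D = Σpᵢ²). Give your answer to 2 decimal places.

0.78

Total N = 48+2+74+6+9+20+31+4+2+13 = 209, so the proportions are 0.2297, 0.0096, 0.3541, 0.0287, 0.0431, 0.0957, 0.1483, 0.0191, 0.0096, 0.0622 (working shown to 4 dp, full precision carried).
D = 0.2297² + 0.0096² + 0.3541² + 0.0287² + 0.0431² + 0.0957² + 0.1483² + 0.0191² + 0.0096² + 0.0622² = 0.0527 + 0.0001 + 0.1254 + 0.0008 + 0.0019 + 0.0092 + 0.0220 + 0.0004 + 0.0001 + 0.0039 = 0.2164.
So 1 − D = 0.7836, i.e. 0.78 to 2 decimal places.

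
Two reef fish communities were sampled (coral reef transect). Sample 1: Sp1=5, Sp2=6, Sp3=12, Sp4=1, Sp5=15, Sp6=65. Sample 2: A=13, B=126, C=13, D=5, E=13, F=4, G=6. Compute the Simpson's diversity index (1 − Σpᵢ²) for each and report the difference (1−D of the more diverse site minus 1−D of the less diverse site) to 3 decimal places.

Sample 1: N=104, proportions 0.04808, 0.05769, 0.11538, 0.00962, 0.14423, 0.625, giving 1−D = 0.56953 (working shown to 5 dp, full precision carried).
Sample 2: N=180, proportions 0.07222, 0.7, 0.07222, 0.02778, 0.07222, 0.02222, 0.03333, giving 1−D = 0.49198.
Difference = |0.56953 − 0.49198| = 0.07755, i.e. 0.078 to 3 decimal places.

0.078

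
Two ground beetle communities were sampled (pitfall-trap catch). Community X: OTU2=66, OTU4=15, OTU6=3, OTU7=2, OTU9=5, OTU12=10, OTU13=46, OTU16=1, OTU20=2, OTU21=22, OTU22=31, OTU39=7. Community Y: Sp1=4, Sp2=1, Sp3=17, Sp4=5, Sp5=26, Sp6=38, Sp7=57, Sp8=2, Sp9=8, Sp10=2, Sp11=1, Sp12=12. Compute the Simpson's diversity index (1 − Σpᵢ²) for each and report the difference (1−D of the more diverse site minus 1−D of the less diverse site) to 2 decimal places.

Community X: N=210, proportions 0.3143, 0.0714, 0.0143, 0.0095, 0.0238, 0.0476, 0.219, 0.0048, 0.0095, 0.1048, 0.1476, 0.0333, giving 1−D = 0.8110 (working shown to 4 dp, full precision carried).
Community Y: N=173, proportions 0.0231, 0.0058, 0.0983, 0.0289, 0.1503, 0.2197, 0.3295, 0.0116, 0.0462, 0.0116, 0.0058, 0.0694, giving 1−D = 0.8023.
Difference = |0.8110 − 0.8023| = 0.0087, i.e. 0.01 to 2 decimal places.

0.01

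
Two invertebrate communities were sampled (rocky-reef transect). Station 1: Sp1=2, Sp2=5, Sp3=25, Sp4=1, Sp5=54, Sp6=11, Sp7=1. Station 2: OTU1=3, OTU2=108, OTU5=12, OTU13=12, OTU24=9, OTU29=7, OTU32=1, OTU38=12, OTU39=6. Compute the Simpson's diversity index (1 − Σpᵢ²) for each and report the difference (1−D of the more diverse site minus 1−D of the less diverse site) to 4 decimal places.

Station 1: N=99, proportions 0.020202, 0.0505051, 0.2525253, 0.010101, 0.5454545, 0.1111111, 0.010101, giving 1−D = 0.6232017 (working shown to 7 dp, full precision carried).
Station 2: N=170, proportions 0.0176471, 0.6352941, 0.0705882, 0.0705882, 0.0529412, 0.0411765, 0.0058824, 0.0705882, 0.0352941, giving 1−D = 0.5753633.
Difference = |0.6232017 − 0.5753633| = 0.0478384, i.e. 0.0478 to 4 decimal places.

0.0478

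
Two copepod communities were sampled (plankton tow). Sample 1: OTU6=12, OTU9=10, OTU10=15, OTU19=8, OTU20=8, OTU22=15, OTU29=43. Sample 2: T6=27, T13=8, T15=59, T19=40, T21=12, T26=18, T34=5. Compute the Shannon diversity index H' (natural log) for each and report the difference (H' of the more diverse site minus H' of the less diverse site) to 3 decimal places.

0.068

Sample 1: N=111, proportions 0.108108, 0.09009, 0.135135, 0.072072, 0.072072, 0.135135, 0.387387, giving H' = 1.744765 (working shown to 6 dp, full precision carried).
Sample 2: N=169, proportions 0.159763, 0.047337, 0.349112, 0.236686, 0.071006, 0.106509, 0.029586, giving H' = 1.676373.
Difference = |1.744765 − 1.676373| = 0.068392, i.e. 0.068 to 3 decimal places.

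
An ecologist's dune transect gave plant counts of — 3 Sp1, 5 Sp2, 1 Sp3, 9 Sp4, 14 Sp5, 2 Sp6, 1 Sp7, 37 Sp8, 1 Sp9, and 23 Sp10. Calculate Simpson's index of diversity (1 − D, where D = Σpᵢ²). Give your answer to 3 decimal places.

Total N = 3+5+1+9+14+2+1+37+1+23 = 96, so the proportions are 0.03125, 0.05208, 0.01042, 0.09375, 0.14583, 0.02083, 0.01042, 0.38542, 0.01042, 0.23958 (working shown to 5 dp, full precision carried).
D = 0.03125² + 0.05208² + 0.01042² + 0.09375² + 0.14583² + 0.02083² + 0.01042² + 0.38542² + 0.01042² + 0.23958² = 0.00098 + 0.00271 + 0.00011 + 0.00879 + 0.02127 + 0.00043 + 0.00011 + 0.14855 + 0.00011 + 0.05740 = 0.24045.
So 1 − D = 0.75955, i.e. 0.760 to 3 decimal places.

0.760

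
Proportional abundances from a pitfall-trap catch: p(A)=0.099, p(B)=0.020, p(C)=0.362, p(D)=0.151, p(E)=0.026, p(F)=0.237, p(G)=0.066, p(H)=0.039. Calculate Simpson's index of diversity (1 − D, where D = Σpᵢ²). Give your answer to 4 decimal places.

0.7732

D = 0.099² + 0.02² + 0.362² + 0.151² + 0.026² + 0.237² + 0.066² + 0.039² = 0.009801 + 0.000400 + 0.131044 + 0.022801 + 0.000676 + 0.056169 + 0.004356 + 0.001521 = 0.226768 (working shown to 6 dp, full precision carried).
So 1 − D = 0.773232, i.e. 0.7732 to 4 decimal places.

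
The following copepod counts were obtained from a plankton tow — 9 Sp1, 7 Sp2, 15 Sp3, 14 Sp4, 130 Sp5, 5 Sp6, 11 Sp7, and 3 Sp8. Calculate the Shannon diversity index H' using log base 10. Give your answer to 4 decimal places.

0.5384

Total N = 9+7+15+14+130+5+11+3 = 194, so the proportions are 0.046392, 0.036082, 0.07732, 0.072165, 0.670103, 0.025773, 0.056701, 0.015464 (working shown to 6 dp, full precision carried).
Each pᵢ log₁₀ pᵢ term: 0.046392×(-1.333559)=-0.061866, 0.036082×(-1.442704)=-0.052056, 0.07732×(-1.111710)=-0.085957, 0.072165×(-1.141674)=-0.082389, 0.670103×(-0.173858)=-0.116503, 0.025773×(-1.588832)=-0.040949, 0.056701×(-1.246409)=-0.070673, 0.015464×(-1.810680)=-0.028000.
Sum = -0.538393, so H' = 0.5384.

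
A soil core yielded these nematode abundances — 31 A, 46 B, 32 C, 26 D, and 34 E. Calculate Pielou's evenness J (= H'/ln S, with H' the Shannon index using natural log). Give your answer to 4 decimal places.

Total N = 31+46+32+26+34 = 169, so the proportions are 0.183432, 0.272189, 0.189349, 0.153846, 0.201183 (working shown to 6 dp, full precision carried).
H' = −Σ pᵢ ln pᵢ = −((-0.311084) + (-0.354188) + (-0.315108) + (-0.287970) + (-0.322605)) = 1.590955.
With S = 5 species, ln S = 1.609438, so J = 1.590955/1.609438 = 0.988516, i.e. 0.9885 to 4 decimal places.

0.9885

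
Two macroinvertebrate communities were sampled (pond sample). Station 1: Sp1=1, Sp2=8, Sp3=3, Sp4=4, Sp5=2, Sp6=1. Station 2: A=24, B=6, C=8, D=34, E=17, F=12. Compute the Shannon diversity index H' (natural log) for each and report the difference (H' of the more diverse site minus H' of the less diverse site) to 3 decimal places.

0.099

Station 1: N=19, proportions 0.052632, 0.421053, 0.157895, 0.210526, 0.105263, 0.052632, giving H' = 1.530605 (working shown to 6 dp, full precision carried).
Station 2: N=101, proportions 0.237624, 0.059406, 0.079208, 0.336634, 0.168317, 0.118812, giving H' = 1.629584.
Difference = |1.530605 − 1.629584| = 0.098979, i.e. 0.099 to 3 decimal places.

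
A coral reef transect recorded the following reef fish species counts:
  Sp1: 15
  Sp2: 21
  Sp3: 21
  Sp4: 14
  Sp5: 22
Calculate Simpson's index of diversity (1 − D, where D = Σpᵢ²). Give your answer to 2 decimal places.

Total N = 15+21+21+14+22 = 93, so the proportions are 0.1613, 0.2258, 0.2258, 0.1505, 0.2366 (working shown to 4 dp, full precision carried).
D = 0.1613² + 0.2258² + 0.2258² + 0.1505² + 0.2366² = 0.0260 + 0.0510 + 0.0510 + 0.0227 + 0.0560 = 0.2066.
So 1 − D = 0.7934, i.e. 0.79 to 2 decimal places.

0.79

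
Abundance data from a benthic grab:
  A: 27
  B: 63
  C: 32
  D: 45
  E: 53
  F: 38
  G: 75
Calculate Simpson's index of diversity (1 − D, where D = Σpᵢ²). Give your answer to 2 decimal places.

0.84

Total N = 27+63+32+45+53+38+75 = 333, so the proportions are 0.0811, 0.1892, 0.0961, 0.1351, 0.1592, 0.1141, 0.2252 (working shown to 4 dp, full precision carried).
D = 0.0811² + 0.1892² + 0.0961² + 0.1351² + 0.1592² + 0.1141² + 0.2252² = 0.0066 + 0.0358 + 0.0092 + 0.0183 + 0.0253 + 0.0130 + 0.0507 = 0.1589.
So 1 − D = 0.8411, i.e. 0.84 to 2 decimal places.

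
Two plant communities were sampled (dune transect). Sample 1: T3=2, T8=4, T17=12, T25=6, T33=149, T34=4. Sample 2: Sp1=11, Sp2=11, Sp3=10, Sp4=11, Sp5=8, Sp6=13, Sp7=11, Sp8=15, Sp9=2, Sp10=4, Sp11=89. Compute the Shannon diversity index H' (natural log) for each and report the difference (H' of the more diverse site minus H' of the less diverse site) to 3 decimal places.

Sample 1: N=177, proportions 0.0113, 0.0226, 0.0678, 0.0339, 0.84181, 0.0226, giving H' = 0.66409 (working shown to 5 dp, full precision carried).
Sample 2: N=185, proportions 0.05946, 0.05946, 0.05405, 0.05946, 0.04324, 0.07027, 0.05946, 0.08108, 0.01081, 0.02162, 0.48108, giving H' = 1.83898.
Difference = |0.66409 − 1.83898| = 1.17489, i.e. 1.175 to 3 decimal places.

1.175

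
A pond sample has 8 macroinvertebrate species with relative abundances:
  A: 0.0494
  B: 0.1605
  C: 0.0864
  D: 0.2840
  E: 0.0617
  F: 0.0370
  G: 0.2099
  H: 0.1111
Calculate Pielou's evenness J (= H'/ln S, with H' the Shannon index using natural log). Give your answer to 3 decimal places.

0.903

H' = −Σ pᵢ ln pᵢ = −((-0.14859) + (-0.29363) + (-0.21157) + (-0.35749) + (-0.17186) + (-0.12198) + (-0.32768) + (-0.24412)) = 1.87693 (working shown to 5 dp, full precision carried).
With S = 8 species, ln S = 2.07944, so J = 1.87693/2.07944 = 0.90261, i.e. 0.903 to 3 decimal places.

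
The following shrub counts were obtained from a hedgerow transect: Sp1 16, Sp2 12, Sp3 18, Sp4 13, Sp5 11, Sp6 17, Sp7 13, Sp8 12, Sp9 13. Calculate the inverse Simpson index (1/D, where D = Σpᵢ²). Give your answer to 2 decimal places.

Total N = 16+12+18+13+11+17+13+12+13 = 125, so the proportions are 0.128, 0.096, 0.144, 0.104, 0.088, 0.136, 0.104, 0.096, 0.104 (working shown to 6 dp, full precision carried).
D = 0.128² + 0.096² + 0.144² + 0.104² + 0.088² + 0.136² + 0.104² + 0.096² + 0.104² = 0.016384 + 0.009216 + 0.020736 + 0.010816 + 0.007744 + 0.018496 + 0.010816 + 0.009216 + 0.010816 = 0.114240.
So 1/D = 8.7535, i.e. 8.75 to 2 decimal places.

8.75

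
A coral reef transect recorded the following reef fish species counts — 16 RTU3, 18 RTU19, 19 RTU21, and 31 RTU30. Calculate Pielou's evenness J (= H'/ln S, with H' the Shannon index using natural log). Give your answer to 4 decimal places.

0.9738

Total N = 16+18+19+31 = 84, so the proportions are 0.190476, 0.214286, 0.22619, 0.369048 (working shown to 6 dp, full precision carried).
H' = −Σ pᵢ ln pᵢ = −((-0.315853) + (-0.330095) + (-0.336205) + (-0.367878)) = 1.350030.
With S = 4 species, ln S = 1.386294, so J = 1.350030/1.386294 = 0.973841, i.e. 0.9738 to 4 decimal places.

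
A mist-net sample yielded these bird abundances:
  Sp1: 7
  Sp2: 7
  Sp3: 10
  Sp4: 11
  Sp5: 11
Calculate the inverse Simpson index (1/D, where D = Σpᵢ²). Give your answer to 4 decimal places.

4.8091

Total N = 7+7+10+11+11 = 46, so the proportions are 0.15217391, 0.15217391, 0.2173913, 0.23913043, 0.23913043 (working shown to 8 dp, full precision carried).
D = 0.15217391² + 0.15217391² + 0.2173913² + 0.23913043² + 0.23913043² = 0.02315690 + 0.02315690 + 0.04725898 + 0.05718336 + 0.05718336 = 0.20793951.
So 1/D = 4.809091, i.e. 4.8091 to 4 decimal places.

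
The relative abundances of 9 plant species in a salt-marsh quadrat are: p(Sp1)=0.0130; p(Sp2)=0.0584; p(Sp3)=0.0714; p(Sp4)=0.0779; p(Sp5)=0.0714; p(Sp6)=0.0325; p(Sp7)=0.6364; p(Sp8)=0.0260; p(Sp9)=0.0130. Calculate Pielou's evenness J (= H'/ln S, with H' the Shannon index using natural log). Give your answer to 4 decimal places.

H' = −Σ pᵢ ln pᵢ = −((-0.056456) + (-0.165882) + (-0.188457) + (-0.198826) + (-0.188457) + (-0.111362) + (-0.287607) + (-0.094891) + (-0.056456)) = 1.348395 (working shown to 6 dp, full precision carried).
With S = 9 species, ln S = 2.197225, so J = 1.348395/2.197225 = 0.613681, i.e. 0.6137 to 4 decimal places.

0.6137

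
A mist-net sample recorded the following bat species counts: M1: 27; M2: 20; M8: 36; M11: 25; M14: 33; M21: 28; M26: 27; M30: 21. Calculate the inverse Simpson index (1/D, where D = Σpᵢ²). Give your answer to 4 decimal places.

7.7284

Total N = 27+20+36+25+33+28+27+21 = 217, so the proportions are 0.12442396, 0.0921659, 0.16589862, 0.11520737, 0.15207373, 0.12903226, 0.12442396, 0.09677419 (working shown to 8 dp, full precision carried).
D = 0.12442396² + 0.0921659² + 0.16589862² + 0.11520737² + 0.15207373² + 0.12903226² + 0.12442396² + 0.09677419² = 0.01548132 + 0.00849455 + 0.02752235 + 0.01327274 + 0.02312642 + 0.01664932 + 0.01548132 + 0.00936524 = 0.12939328.
So 1/D = 7.728377, i.e. 7.7284 to 4 decimal places.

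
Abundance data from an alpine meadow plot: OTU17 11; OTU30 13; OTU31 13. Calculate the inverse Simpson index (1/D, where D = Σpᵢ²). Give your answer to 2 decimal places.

2.98

Total N = 11+13+13 = 37, so the proportions are 0.2973, 0.35135, 0.35135 (working shown to 5 dp, full precision carried).
D = 0.2973² + 0.35135² + 0.35135² = 0.08839 + 0.12345 + 0.12345 = 0.33528.
So 1/D = 2.9826, i.e. 2.98 to 2 decimal places.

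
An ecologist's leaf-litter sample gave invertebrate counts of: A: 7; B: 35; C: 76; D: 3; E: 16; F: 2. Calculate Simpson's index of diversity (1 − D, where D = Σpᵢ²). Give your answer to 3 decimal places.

Total N = 7+35+76+3+16+2 = 139, so the proportions are 0.05036, 0.2518, 0.54676, 0.02158, 0.11511, 0.01439 (working shown to 5 dp, full precision carried).
D = 0.05036² + 0.2518² + 0.54676² + 0.02158² + 0.11511² + 0.01439² = 0.00254 + 0.06340 + 0.29895 + 0.00047 + 0.01325 + 0.00021 = 0.37881.
So 1 − D = 0.62119, i.e. 0.621 to 3 decimal places.

0.621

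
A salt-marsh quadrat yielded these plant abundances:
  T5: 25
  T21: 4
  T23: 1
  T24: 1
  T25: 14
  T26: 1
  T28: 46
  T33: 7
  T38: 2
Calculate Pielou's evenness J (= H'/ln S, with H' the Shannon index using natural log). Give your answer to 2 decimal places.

Total N = 25+4+1+1+14+1+46+7+2 = 101, so the proportions are 0.2475, 0.0396, 0.0099, 0.0099, 0.1386, 0.0099, 0.4554, 0.0693, 0.0198 (working shown to 4 dp, full precision carried).
H' = −Σ pᵢ ln pᵢ = −((-0.3456) + (-0.1279) + (-0.0457) + (-0.0457) + (-0.2739) + (-0.0457) + (-0.3582) + (-0.1850) + (-0.0777)) = 1.5053.
With S = 9 species, ln S = 2.1972, so J = 1.5053/2.1972 = 0.6851, i.e. 0.69 to 2 decimal places.

0.69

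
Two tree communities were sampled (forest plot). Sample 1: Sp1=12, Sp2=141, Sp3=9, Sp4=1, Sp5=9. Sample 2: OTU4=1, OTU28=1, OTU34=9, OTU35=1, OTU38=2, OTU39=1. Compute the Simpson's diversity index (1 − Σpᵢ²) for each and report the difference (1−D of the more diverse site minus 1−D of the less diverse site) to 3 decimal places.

Sample 1: N=172, proportions 0.06977, 0.81977, 0.05233, 0.00581, 0.05233, giving 1−D = 0.31760 (working shown to 5 dp, full precision carried).
Sample 2: N=15, proportions 0.06667, 0.06667, 0.6, 0.06667, 0.13333, 0.06667, giving 1−D = 0.60444.
Difference = |0.31760 − 0.60444| = 0.28684, i.e. 0.287 to 3 decimal places.

0.287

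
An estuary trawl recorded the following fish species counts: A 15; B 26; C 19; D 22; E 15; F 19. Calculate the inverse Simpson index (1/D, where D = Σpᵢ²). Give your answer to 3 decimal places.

Total N = 15+26+19+22+15+19 = 116, so the proportions are 0.1293103, 0.2241379, 0.1637931, 0.1896552, 0.1293103, 0.1637931 (working shown to 7 dp, full precision carried).
D = 0.1293103² + 0.2241379² + 0.1637931² + 0.1896552² + 0.1293103² + 0.1637931² = 0.0167212 + 0.0502378 + 0.0268282 + 0.0359691 + 0.0167212 + 0.0268282 = 0.1733056.
So 1/D = 5.77015, i.e. 5.770 to 3 decimal places.

5.770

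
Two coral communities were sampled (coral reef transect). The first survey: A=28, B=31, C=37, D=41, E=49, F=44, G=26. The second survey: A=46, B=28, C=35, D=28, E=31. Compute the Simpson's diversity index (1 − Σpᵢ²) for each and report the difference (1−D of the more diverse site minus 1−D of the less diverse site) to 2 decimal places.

The first survey: N=256, proportions 0.1094, 0.1211, 0.1445, 0.1602, 0.1914, 0.1719, 0.1016, giving 1−D = 0.8503 (working shown to 4 dp, full precision carried).
The second survey: N=168, proportions 0.2738, 0.1667, 0.2083, 0.1667, 0.1845, giving 1−D = 0.7920.
Difference = |0.8503 − 0.7920| = 0.0583, i.e. 0.06 to 2 decimal places.

0.06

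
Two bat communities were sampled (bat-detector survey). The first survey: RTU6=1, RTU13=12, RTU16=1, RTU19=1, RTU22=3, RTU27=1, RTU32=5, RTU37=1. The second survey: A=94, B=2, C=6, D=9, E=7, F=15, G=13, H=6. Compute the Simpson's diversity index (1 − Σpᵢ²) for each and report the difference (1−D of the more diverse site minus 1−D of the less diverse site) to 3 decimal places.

0.116

The first survey: N=25, proportions 0.04, 0.48, 0.04, 0.04, 0.12, 0.04, 0.2, 0.04, giving 1−D = 0.70720 (working shown to 5 dp, full precision carried).
The second survey: N=152, proportions 0.61842, 0.01316, 0.03947, 0.05921, 0.04605, 0.09868, 0.08553, 0.03947, giving 1−D = 0.59159.
Difference = |0.70720 − 0.59159| = 0.11561, i.e. 0.116 to 3 decimal places.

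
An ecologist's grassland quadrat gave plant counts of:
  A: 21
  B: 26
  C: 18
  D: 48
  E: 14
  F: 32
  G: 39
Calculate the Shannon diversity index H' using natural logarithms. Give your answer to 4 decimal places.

Total N = 21+26+18+48+14+32+39 = 198, so the proportions are 0.106061, 0.131313, 0.090909, 0.242424, 0.070707, 0.161616, 0.19697 (working shown to 6 dp, full precision carried).
Each pᵢ ln pᵢ term: 0.106061×(-2.243745)=-0.237973, 0.131313×(-2.030170)=-0.266588, 0.090909×(-2.397895)=-0.217990, 0.242424×(-1.417066)=-0.343531, 0.070707×(-2.649210)=-0.187318, 0.161616×(-1.822531)=-0.294550, 0.19697×(-1.624705)=-0.320018.
Sum = -1.867969, so H' = 1.8680.

1.8680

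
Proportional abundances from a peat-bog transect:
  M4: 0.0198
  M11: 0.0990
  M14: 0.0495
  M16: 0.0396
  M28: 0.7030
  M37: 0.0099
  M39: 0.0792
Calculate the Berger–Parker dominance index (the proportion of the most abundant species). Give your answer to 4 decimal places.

0.7030

The largest proportion is 0.703, i.e. d = 0.7030 to 4 decimal places.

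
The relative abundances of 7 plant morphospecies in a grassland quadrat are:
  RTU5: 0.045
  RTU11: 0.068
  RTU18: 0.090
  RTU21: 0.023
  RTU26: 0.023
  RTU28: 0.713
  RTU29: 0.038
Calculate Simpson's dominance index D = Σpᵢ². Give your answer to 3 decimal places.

D = 0.045² + 0.068² + 0.09² + 0.023² + 0.023² + 0.713² + 0.038² = 0.00202 + 0.00462 + 0.00810 + 0.00053 + 0.00053 + 0.50837 + 0.00144 = 0.52562 (working shown to 5 dp, full precision carried).
To 3 decimal places, D = 0.526.

0.526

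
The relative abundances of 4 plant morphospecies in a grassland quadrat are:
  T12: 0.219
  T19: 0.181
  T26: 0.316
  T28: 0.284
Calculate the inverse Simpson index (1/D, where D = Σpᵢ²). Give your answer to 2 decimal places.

3.83

D = 0.219² + 0.181² + 0.316² + 0.284² = 0.047961 + 0.032761 + 0.099856 + 0.080656 = 0.261234 (working shown to 6 dp, full precision carried).
So 1/D = 3.8280, i.e. 3.83 to 2 decimal places.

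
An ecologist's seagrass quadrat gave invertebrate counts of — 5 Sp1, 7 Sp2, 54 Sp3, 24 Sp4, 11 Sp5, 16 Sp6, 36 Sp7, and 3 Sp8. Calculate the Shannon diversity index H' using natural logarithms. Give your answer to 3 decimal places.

1.740

Total N = 5+7+54+24+11+16+36+3 = 156, so the proportions are 0.03205, 0.04487, 0.34615, 0.15385, 0.07051, 0.10256, 0.23077, 0.01923 (working shown to 5 dp, full precision carried).
Each pᵢ ln pᵢ term: 0.03205×(-3.44042)=-0.11027, 0.04487×(-3.10395)=-0.13928, 0.34615×(-1.06087)=-0.36722, 0.15385×(-1.87180)=-0.28797, 0.07051×(-2.65196)=-0.18700, 0.10256×(-2.27727)=-0.23357, 0.23077×(-1.46634)=-0.33839, 0.01923×(-3.95124)=-0.07599.
Sum = -1.73968, so H' = 1.740.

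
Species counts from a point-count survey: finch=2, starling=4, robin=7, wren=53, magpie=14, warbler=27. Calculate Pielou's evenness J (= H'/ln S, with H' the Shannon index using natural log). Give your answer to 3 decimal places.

Total N = 2+4+7+53+14+27 = 107, so the proportions are 0.01869, 0.03738, 0.06542, 0.49533, 0.13084, 0.25234 (working shown to 5 dp, full precision carried).
H' = −Σ pᵢ ln pᵢ = −((-0.07439) + (-0.12286) + (-0.17840) + (-0.34799) + (-0.26610) + (-0.34747)) = 1.33720.
With S = 6 species, ln S = 1.79176, so J = 1.33720/1.79176 = 0.74630, i.e. 0.746 to 3 decimal places.

0.746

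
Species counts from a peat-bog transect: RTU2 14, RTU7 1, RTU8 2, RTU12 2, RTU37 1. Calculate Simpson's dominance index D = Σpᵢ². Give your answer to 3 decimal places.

0.515

Total N = 14+1+2+2+1 = 20, so the proportions are 0.7, 0.05, 0.1, 0.1, 0.05 (working shown to 5 dp, full precision carried).
D = 0.7² + 0.05² + 0.1² + 0.1² + 0.05² = 0.49000 + 0.00250 + 0.01000 + 0.01000 + 0.00250 = 0.51500.
To 3 decimal places, D = 0.515.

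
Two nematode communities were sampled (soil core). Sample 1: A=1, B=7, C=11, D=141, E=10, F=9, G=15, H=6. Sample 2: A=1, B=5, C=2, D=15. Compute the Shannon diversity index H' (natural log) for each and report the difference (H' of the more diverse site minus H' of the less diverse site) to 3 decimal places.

Sample 1: N=200, proportions 0.005, 0.035, 0.055, 0.705, 0.05, 0.045, 0.075, 0.03, giving H' = 1.13859 (working shown to 5 dp, full precision carried).
Sample 2: N=23, proportions 0.04348, 0.21739, 0.08696, 0.65217, giving H' = 0.95922.
Difference = |1.13859 − 0.95922| = 0.17937, i.e. 0.179 to 3 decimal places.

0.179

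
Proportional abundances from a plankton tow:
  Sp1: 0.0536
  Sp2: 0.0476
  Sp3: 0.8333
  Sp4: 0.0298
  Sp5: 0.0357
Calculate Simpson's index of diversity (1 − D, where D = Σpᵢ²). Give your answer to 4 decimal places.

0.2983

D = 0.0536² + 0.0476² + 0.8333² + 0.0298² + 0.0357² = 0.002873 + 0.002266 + 0.694389 + 0.000888 + 0.001274 = 0.701690 (working shown to 6 dp, full precision carried).
So 1 − D = 0.298310, i.e. 0.2983 to 4 decimal places.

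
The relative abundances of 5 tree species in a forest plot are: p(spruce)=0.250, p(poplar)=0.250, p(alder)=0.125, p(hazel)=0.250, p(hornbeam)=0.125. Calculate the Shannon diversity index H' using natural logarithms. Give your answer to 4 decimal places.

1.5596

Each pᵢ ln pᵢ term (working shown to 6 dp, full precision carried): 0.25×(-1.386294)=-0.346574, 0.25×(-1.386294)=-0.346574, 0.125×(-2.079442)=-0.259930, 0.25×(-1.386294)=-0.346574, 0.125×(-2.079442)=-0.259930.
Sum = -1.559581, so H' = 1.5596.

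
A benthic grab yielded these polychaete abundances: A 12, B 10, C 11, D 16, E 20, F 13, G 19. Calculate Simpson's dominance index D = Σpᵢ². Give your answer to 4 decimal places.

Total N = 12+10+11+16+20+13+19 = 101, so the proportions are 0.118812, 0.09901, 0.108911, 0.158416, 0.19802, 0.128713, 0.188119 (working shown to 6 dp, full precision carried).
D = 0.118812² + 0.09901² + 0.108911² + 0.158416² + 0.19802² + 0.128713² + 0.188119² = 0.014116 + 0.009803 + 0.011862 + 0.025096 + 0.039212 + 0.016567 + 0.035389 = 0.152044.
To 4 decimal places, D = 0.1520.

0.1520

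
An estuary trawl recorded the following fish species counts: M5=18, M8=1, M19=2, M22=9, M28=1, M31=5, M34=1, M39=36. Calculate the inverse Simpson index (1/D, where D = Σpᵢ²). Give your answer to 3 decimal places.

Total N = 18+1+2+9+1+5+1+36 = 73, so the proportions are 0.246575, 0.013699, 0.027397, 0.123288, 0.013699, 0.068493, 0.013699, 0.493151 (working shown to 6 dp, full precision carried).
D = 0.246575² + 0.013699² + 0.027397² + 0.123288² + 0.013699² + 0.068493² + 0.013699² + 0.493151² = 0.060799 + 0.000188 + 0.000751 + 0.015200 + 0.000188 + 0.004691 + 0.000188 + 0.243198 = 0.325202.
So 1/D = 3.07501, i.e. 3.075 to 3 decimal places.

3.075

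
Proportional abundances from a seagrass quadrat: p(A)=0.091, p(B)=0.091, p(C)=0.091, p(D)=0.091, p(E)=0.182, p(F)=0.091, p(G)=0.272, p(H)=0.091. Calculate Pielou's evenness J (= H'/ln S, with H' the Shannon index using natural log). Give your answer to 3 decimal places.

0.949

H' = −Σ pᵢ ln pᵢ = −((-0.21812) + (-0.21812) + (-0.21812) + (-0.21812) + (-0.31008) + (-0.21812) + (-0.35413) + (-0.21812)) = 1.97292 (working shown to 5 dp, full precision carried).
With S = 8 species, ln S = 2.07944, so J = 1.97292/2.07944 = 0.94877, i.e. 0.949 to 3 decimal places.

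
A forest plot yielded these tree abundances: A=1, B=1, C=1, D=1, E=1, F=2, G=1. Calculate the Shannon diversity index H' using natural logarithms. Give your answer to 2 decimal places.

1.91

Total N = 1+1+1+1+1+2+1 = 8, so the proportions are 0.125, 0.125, 0.125, 0.125, 0.125, 0.25, 0.125 (working shown to 4 dp, full precision carried).
Each pᵢ ln pᵢ term: 0.125×(-2.0794)=-0.2599, 0.125×(-2.0794)=-0.2599, 0.125×(-2.0794)=-0.2599, 0.125×(-2.0794)=-0.2599, 0.125×(-2.0794)=-0.2599, 0.25×(-1.3863)=-0.3466, 0.125×(-2.0794)=-0.2599.
Sum = -1.9062, so H' = 1.91.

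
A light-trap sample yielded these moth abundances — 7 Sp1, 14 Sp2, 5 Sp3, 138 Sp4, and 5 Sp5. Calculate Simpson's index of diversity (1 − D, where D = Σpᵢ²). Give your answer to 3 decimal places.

0.323

Total N = 7+14+5+138+5 = 169, so the proportions are 0.04142, 0.08284, 0.02959, 0.81657, 0.02959 (working shown to 5 dp, full precision carried).
D = 0.04142² + 0.08284² + 0.02959² + 0.81657² + 0.02959² = 0.00172 + 0.00686 + 0.00088 + 0.66678 + 0.00088 = 0.67711.
So 1 − D = 0.32289, i.e. 0.323 to 3 decimal places.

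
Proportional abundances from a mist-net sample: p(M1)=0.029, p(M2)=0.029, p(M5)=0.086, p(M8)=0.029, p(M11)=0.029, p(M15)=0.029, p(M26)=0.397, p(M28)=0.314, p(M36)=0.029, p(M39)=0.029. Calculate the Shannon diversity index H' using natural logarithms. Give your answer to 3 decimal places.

1.660

Each pᵢ ln pᵢ term (working shown to 5 dp, full precision carried): 0.029×(-3.54046)=-0.10267, 0.029×(-3.54046)=-0.10267, 0.086×(-2.45341)=-0.21099, 0.029×(-3.54046)=-0.10267, 0.029×(-3.54046)=-0.10267, 0.029×(-3.54046)=-0.10267, 0.397×(-0.92382)=-0.36676, 0.314×(-1.15836)=-0.36373, 0.029×(-3.54046)=-0.10267, 0.029×(-3.54046)=-0.10267.
Sum = -1.66019, so H' = 1.660.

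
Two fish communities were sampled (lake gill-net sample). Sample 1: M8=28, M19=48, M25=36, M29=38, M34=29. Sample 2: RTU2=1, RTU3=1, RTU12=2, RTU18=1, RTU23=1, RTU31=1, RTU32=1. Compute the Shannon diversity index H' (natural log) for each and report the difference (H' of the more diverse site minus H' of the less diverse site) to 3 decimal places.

Sample 1: N=179, proportions 0.1564246, 0.2681564, 0.2011173, 0.2122905, 0.1620112, giving H' = 1.5895874 (working shown to 7 dp, full precision carried).
Sample 2: N=8, proportions 0.125, 0.125, 0.25, 0.125, 0.125, 0.125, 0.125, giving H' = 1.9061547.
Difference = |1.5895874 − 1.9061547| = 0.3165673, i.e. 0.317 to 3 decimal places.

0.317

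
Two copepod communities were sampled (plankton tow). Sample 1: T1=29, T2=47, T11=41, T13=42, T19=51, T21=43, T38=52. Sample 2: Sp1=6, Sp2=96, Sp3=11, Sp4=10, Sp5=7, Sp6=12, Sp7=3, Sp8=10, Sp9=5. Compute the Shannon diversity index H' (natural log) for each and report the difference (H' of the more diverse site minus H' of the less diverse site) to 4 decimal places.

Sample 1: N=305, proportions 0.095082, 0.154098, 0.134426, 0.137705, 0.167213, 0.140984, 0.170492, giving H' = 1.931569 (working shown to 6 dp, full precision carried).
Sample 2: N=160, proportions 0.0375, 0.6, 0.06875, 0.0625, 0.04375, 0.075, 0.01875, 0.0625, 0.03125, giving H' = 1.474300.
Difference = |1.931569 − 1.474300| = 0.457269, i.e. 0.4573 to 4 decimal places.

0.4573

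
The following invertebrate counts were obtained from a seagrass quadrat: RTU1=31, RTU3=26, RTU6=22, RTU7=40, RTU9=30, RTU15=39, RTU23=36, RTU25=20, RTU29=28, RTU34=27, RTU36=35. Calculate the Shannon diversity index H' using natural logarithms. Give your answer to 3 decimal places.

2.376

Total N = 31+26+22+40+30+39+36+20+28+27+35 = 334, so the proportions are 0.09281, 0.07784, 0.06587, 0.11976, 0.08982, 0.11677, 0.10778, 0.05988, 0.08383, 0.08084, 0.10479 (working shown to 5 dp, full precision carried).
Each pᵢ ln pᵢ term: 0.09281×(-2.37715)=-0.22063, 0.07784×(-2.55304)=-0.19874, 0.06587×(-2.72010)=-0.17917, 0.11976×(-2.12226)=-0.25416, 0.08982×(-2.40994)=-0.21646, 0.11677×(-2.14758)=-0.25077, 0.10778×(-2.22762)=-0.24010, 0.05988×(-2.81541)=-0.16859, 0.08383×(-2.47894)=-0.20782, 0.08084×(-2.51530)=-0.20333, 0.10479×(-2.25579)=-0.23639.
Sum = -2.37616, so H' = 2.376.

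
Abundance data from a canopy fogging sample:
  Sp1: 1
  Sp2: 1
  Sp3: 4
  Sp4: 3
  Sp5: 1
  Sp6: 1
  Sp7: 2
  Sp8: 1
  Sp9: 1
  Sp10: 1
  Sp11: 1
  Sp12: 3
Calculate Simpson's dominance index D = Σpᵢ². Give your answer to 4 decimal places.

0.1150

Total N = 1+1+4+3+1+1+2+1+1+1+1+3 = 20, so the proportions are 0.05, 0.05, 0.2, 0.15, 0.05, 0.05, 0.1, 0.05, 0.05, 0.05, 0.05, 0.15 (working shown to 6 dp, full precision carried).
D = 0.05² + 0.05² + 0.2² + 0.15² + 0.05² + 0.05² + 0.1² + 0.05² + 0.05² + 0.05² + 0.05² + 0.15² = 0.002500 + 0.002500 + 0.040000 + 0.022500 + 0.002500 + 0.002500 + 0.010000 + 0.002500 + 0.002500 + 0.002500 + 0.002500 + 0.022500 = 0.115000.
To 4 decimal places, D = 0.1150.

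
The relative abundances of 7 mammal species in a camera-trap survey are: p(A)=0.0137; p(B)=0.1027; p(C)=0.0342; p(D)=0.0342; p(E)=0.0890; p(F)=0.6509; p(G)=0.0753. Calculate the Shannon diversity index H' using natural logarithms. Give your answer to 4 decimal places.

1.2129

Each pᵢ ln pᵢ term (working shown to 6 dp, full precision carried): 0.0137×(-4.290359)=-0.058778, 0.1027×(-2.275943)=-0.233739, 0.0342×(-3.375530)=-0.115443, 0.0342×(-3.375530)=-0.115443, 0.089×(-2.419119)=-0.215302, 0.6509×(-0.429399)=-0.279496, 0.0753×(-2.586275)=-0.194747.
Sum = -1.212948, so H' = 1.2129.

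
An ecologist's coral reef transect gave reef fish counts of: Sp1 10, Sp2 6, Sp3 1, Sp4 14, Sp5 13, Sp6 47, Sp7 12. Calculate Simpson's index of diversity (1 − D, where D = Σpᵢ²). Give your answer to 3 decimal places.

0.731

Total N = 10+6+1+14+13+47+12 = 103, so the proportions are 0.09709, 0.05825, 0.00971, 0.13592, 0.12621, 0.45631, 0.1165 (working shown to 5 dp, full precision carried).
D = 0.09709² + 0.05825² + 0.00971² + 0.13592² + 0.12621² + 0.45631² + 0.1165² = 0.00943 + 0.00339 + 0.00009 + 0.01847 + 0.01593 + 0.20822 + 0.01357 = 0.26911.
So 1 − D = 0.73089, i.e. 0.731 to 3 decimal places.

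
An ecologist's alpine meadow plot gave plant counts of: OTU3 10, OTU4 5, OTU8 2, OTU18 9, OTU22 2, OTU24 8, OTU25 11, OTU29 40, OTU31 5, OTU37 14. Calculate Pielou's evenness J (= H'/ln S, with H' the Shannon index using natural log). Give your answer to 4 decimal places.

Total N = 10+5+2+9+2+8+11+40+5+14 = 106, so the proportions are 0.09434, 0.04717, 0.018868, 0.084906, 0.018868, 0.075472, 0.103774, 0.377358, 0.04717, 0.132075 (working shown to 6 dp, full precision carried).
H' = −Σ pᵢ ln pᵢ = −((-0.222722) + (-0.144057) + (-0.074911) + (-0.209396) + (-0.074911) + (-0.195019) + (-0.235104) + (-0.367758) + (-0.144057) + (-0.267371)) = 1.935305.
With S = 10 species, ln S = 2.302585, so J = 1.935305/2.302585 = 0.840492, i.e. 0.8405 to 4 decimal places.

0.8405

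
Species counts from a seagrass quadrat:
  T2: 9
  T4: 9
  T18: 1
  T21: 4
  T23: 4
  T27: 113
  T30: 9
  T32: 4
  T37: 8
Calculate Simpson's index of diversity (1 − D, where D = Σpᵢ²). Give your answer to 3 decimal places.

0.494

Total N = 9+9+1+4+4+113+9+4+8 = 161, so the proportions are 0.0559, 0.0559, 0.00621, 0.02484, 0.02484, 0.70186, 0.0559, 0.02484, 0.04969 (working shown to 5 dp, full precision carried).
D = 0.0559² + 0.0559² + 0.00621² + 0.02484² + 0.02484² + 0.70186² + 0.0559² + 0.02484² + 0.04969² = 0.00312 + 0.00312 + 0.00004 + 0.00062 + 0.00062 + 0.49261 + 0.00312 + 0.00062 + 0.00247 = 0.50635.
So 1 − D = 0.49365, i.e. 0.494 to 3 decimal places.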